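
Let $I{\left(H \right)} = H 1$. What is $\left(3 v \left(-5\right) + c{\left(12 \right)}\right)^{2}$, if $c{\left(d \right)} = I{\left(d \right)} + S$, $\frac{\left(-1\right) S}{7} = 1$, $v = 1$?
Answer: $100$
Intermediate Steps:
$S = -7$ ($S = \left(-7\right) 1 = -7$)
$I{\left(H \right)} = H$
$c{\left(d \right)} = -7 + d$ ($c{\left(d \right)} = d - 7 = -7 + d$)
$\left(3 v \left(-5\right) + c{\left(12 \right)}\right)^{2} = \left(3 \cdot 1 \left(-5\right) + \left(-7 + 12\right)\right)^{2} = \left(3 \left(-5\right) + 5\right)^{2} = \left(-15 + 5\right)^{2} = \left(-10\right)^{2} = 100$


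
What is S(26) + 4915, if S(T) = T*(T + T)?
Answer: 6267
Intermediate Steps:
S(T) = 2*T² (S(T) = T*(2*T) = 2*T²)
S(26) + 4915 = 2*26² + 4915 = 2*676 + 4915 = 1352 + 4915 = 6267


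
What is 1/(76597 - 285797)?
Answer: -1/209200 ≈ -4.7801e-6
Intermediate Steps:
1/(76597 - 285797) = 1/(-209200) = -1/209200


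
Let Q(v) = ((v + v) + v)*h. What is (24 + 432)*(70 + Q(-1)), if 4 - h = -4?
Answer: 20976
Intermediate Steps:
h = 8 (h = 4 - 1*(-4) = 4 + 4 = 8)
Q(v) = 24*v (Q(v) = ((v + v) + v)*8 = (2*v + v)*8 = (3*v)*8 = 24*v)
(24 + 432)*(70 + Q(-1)) = (24 + 432)*(70 + 24*(-1)) = 456*(70 - 24) = 456*46 = 20976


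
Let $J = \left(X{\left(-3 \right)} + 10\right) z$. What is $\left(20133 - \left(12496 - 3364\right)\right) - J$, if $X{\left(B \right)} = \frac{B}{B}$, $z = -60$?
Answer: $11661$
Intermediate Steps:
$X{\left(B \right)} = 1$
$J = -660$ ($J = \left(1 + 10\right) \left(-60\right) = 11 \left(-60\right) = -660$)
$\left(20133 - \left(12496 - 3364\right)\right) - J = \left(20133 - \left(12496 - 3364\right)\right) - -660 = \left(20133 - \left(12496 - 3364\right)\right) + 660 = \left(20133 - 9132\right) + 660 = 11001 + 660 = 11661$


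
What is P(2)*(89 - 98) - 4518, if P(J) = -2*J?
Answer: -4482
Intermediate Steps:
P(2)*(89 - 98) - 4518 = (-2*2)*(89 - 98) - 4518 = -4*(-9) - 4518 = 36 - 4518 = -4482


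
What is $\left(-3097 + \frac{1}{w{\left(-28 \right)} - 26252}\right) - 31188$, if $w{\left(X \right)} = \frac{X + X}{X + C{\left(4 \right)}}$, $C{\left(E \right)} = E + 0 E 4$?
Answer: $- \frac{2699909468}{78749} \approx -34285.0$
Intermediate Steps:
$C{\left(E \right)} = E$ ($C{\left(E \right)} = E + 0 \cdot 4 E = E + 0 = E$)
$w{\left(X \right)} = \frac{2 X}{4 + X}$ ($w{\left(X \right)} = \frac{X + X}{X + 4} = \frac{2 X}{4 + X}$)
$\left(-3097 + \frac{1}{w{\left(-28 \right)} - 26252}\right) - 31188 = \left(-3097 + \frac{1}{2 \left(-28\right) \frac{1}{4 - 28} - 26252}\right) - 31188 = \left(-3097 + \frac{1}{2 \left(-28\right) \frac{1}{-24} - 26252}\right) - 31188 = \left(-3097 + \frac{1}{2 \left(-28\right) \left(- \frac{1}{24}\right) - 26252}\right) - 31188 = \left(-3097 + \frac{1}{\frac{7}{3} - 26252}\right) - 31188 = \left(-3097 + \frac{1}{- \frac{78749}{3}}\right) - 31188 = \left(-3097 - \frac{3}{78749}\right) - 31188 = - \frac{243885656}{78749} - 31188 = - \frac{2699909468}{78749}$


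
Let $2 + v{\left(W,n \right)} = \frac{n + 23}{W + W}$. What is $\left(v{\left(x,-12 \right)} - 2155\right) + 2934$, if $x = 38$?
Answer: $\frac{59063}{76} \approx 777.14$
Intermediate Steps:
$v{\left(W,n \right)} = -2 + \frac{23 + n}{2 W}$ ($v{\left(W,n \right)} = -2 + \frac{n + 23}{W + W} = -2 + \frac{23 + n}{2 W}$)
$\left(v{\left(x,-12 \right)} - 2155\right) + 2934 = \left(\frac{23 - 12 - 152}{2 \cdot 38} - 2155\right) + 2934 = \left(\frac{1}{2} \cdot \frac{1}{38} \left(23 - 12 - 152\right) - 2155\right) + 2934 = \left(\frac{1}{2} \cdot \frac{1}{38} \left(-141\right) - 2155\right) + 2934 = \left(- \frac{141}{76} - 2155\right) + 2934 = - \frac{163921}{76} + 2934 = \frac{59063}{76}$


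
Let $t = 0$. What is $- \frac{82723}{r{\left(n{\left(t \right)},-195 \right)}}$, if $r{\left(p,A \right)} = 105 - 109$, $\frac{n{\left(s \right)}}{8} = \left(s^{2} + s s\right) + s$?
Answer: $\frac{82723}{4} \approx 20681.0$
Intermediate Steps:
$n{\left(s \right)} = 8 s + 16 s^{2}$ ($n{\left(s \right)} = 8 \left(\left(s^{2} + s s\right) + s\right) = 8 \left(\left(s^{2} + s^{2}\right) + s\right) = 8 \left(2 s^{2} + s\right) = 8 \left(s + 2 s^{2}\right) = 8 s + 16 s^{2}$)
$r{\left(p,A \right)} = -4$ ($r{\left(p,A \right)} = 105 - 109 = -4$)
$- \frac{82723}{r{\left(n{\left(t \right)},-195 \right)}} = - \frac{82723}{-4} = \left(-82723\right) \left(- \frac{1}{4}\right) = \frac{82723}{4}$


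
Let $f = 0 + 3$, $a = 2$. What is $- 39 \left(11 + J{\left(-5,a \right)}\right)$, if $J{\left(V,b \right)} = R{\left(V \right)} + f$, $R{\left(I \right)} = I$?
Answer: $-351$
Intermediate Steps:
$f = 3$
$J{\left(V,b \right)} = 3 + V$ ($J{\left(V,b \right)} = V + 3 = 3 + V$)
$- 39 \left(11 + J{\left(-5,a \right)}\right) = - 39 \left(11 + \left(3 - 5\right)\right) = - 39 \left(11 - 2\right) = \left(-39\right) 9 = -351$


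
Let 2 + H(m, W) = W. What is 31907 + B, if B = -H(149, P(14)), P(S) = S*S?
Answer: 31713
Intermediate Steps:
P(S) = S²
H(m, W) = -2 + W
B = -194 (B = -(-2 + 14²) = -(-2 + 196) = -1*194 = -194)
31907 + B = 31907 - 194 = 31713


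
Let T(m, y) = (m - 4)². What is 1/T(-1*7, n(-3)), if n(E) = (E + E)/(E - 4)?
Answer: 1/121 ≈ 0.0082645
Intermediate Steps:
n(E) = 2*E/(-4 + E) (n(E) = (2*E)/(-4 + E) = 2*E/(-4 + E))
T(m, y) = (-4 + m)²
1/T(-1*7, n(-3)) = 1/((-4 - 1*7)²) = 1/((-4 - 7)²) = 1/((-11)²) = 1/121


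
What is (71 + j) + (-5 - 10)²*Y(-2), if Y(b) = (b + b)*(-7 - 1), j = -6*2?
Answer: 7259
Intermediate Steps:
j = -12
Y(b) = -16*b (Y(b) = (2*b)*(-8) = -16*b)
(71 + j) + (-5 - 10)²*Y(-2) = (71 - 12) + (-5 - 10)²*(-16*(-2)) = 59 + (-15)²*32 = 59 + 225*32 = 59 + 7200 = 7259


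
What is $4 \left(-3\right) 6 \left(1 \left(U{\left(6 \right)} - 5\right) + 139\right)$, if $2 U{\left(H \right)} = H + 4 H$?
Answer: $-10728$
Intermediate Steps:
$U{\left(H \right)} = \frac{5 H}{2}$ ($U{\left(H \right)} = \frac{H + 4 H}{2} = \frac{5 H}{2}$)
$4 \left(-3\right) 6 \left(1 \left(U{\left(6 \right)} - 5\right) + 139\right) = 4 \left(-3\right) 6 \left(1 \left(\frac{5}{2} \cdot 6 - 5\right) + 139\right) = \left(-12\right) 6 \left(1 \left(15 - 5\right) + 139\right) = - 72 \left(1 \cdot 10 + 139\right) = - 72 \left(10 + 139\right) = \left(-72\right) 149 = -10728$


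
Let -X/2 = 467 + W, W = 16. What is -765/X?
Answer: 255/322 ≈ 0.79193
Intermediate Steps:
X = -966 (X = -2*(467 + 16) = -2*483 = -966)
-765/X = -765/(-966) = -765*(-1/966) = 255/322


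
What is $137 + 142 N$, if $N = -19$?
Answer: $-2561$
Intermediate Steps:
$137 + 142 N = 137 + 142 \left(-19\right) = 137 - 2698 = -2561$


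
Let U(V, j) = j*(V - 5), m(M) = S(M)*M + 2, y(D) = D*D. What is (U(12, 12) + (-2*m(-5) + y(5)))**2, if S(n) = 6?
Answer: 27225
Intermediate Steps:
y(D) = D**2
m(M) = 2 + 6*M (m(M) = 6*M + 2 = 2 + 6*M)
U(V, j) = j*(-5 + V)
(U(12, 12) + (-2*m(-5) + y(5)))**2 = (12*(-5 + 12) + (-2*(2 + 6*(-5)) + 5**2))**2 = (12*7 + (-2*(2 - 30) + 25))**2 = (84 + (-2*(-28) + 25))**2 = (84 + (56 + 25))**2 = (84 + 81)**2 = 165**2 = 27225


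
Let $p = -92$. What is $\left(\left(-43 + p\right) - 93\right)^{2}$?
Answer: $51984$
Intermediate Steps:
$\left(\left(-43 + p\right) - 93\right)^{2} = \left(\left(-43 - 92\right) - 93\right)^{2} = \left(-135 - 93\right)^{2} = \left(-228\right)^{2} = 51984$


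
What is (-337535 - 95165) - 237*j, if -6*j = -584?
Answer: -455768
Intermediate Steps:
j = 292/3 (j = -1/6*(-584) = 292/3 ≈ 97.333)
(-337535 - 95165) - 237*j = (-337535 - 95165) - 237*292/3 = -432700 - 23068 = -455768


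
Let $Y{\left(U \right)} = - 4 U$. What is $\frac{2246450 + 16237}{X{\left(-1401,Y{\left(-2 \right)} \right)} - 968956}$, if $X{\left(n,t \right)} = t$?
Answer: $- \frac{2262687}{968948} \approx -2.3352$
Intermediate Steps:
$\frac{2246450 + 16237}{X{\left(-1401,Y{\left(-2 \right)} \right)} - 968956} = \frac{2246450 + 16237}{\left(-4\right) \left(-2\right) - 968956} = \frac{2262687}{8 - 968956} = \frac{2262687}{-968948} = 2262687 \left(- \frac{1}{968948}\right) = - \frac{2262687}{968948}$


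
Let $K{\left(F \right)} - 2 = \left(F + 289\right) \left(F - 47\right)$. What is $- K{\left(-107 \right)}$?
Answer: $28026$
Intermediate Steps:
$K{\left(F \right)} = 2 + \left(-47 + F\right) \left(289 + F\right)$ ($K{\left(F \right)} = 2 + \left(F + 289\right) \left(F - 47\right) = 2 + \left(289 + F\right) \left(-47 + F\right) = 2 + \left(-47 + F\right) \left(289 + F\right)$)
$- K{\left(-107 \right)} = - (-13581 + \left(-107\right)^{2} + 242 \left(-107\right)) = - (-13581 + 11449 - 25894) = \left(-1\right) \left(-28026\right) = 28026$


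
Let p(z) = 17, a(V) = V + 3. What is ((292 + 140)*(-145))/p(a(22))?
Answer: -62640/17 ≈ -3684.7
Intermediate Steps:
a(V) = 3 + V
((292 + 140)*(-145))/p(a(22)) = ((292 + 140)*(-145))/17 = (432*(-145))*(1/17) = -62640*1/17 = -62640/17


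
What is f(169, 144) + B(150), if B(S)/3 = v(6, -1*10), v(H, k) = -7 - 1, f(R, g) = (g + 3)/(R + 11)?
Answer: -1391/60 ≈ -23.183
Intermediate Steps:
f(R, g) = (3 + g)/(11 + R)
v(H, k) = -8
B(S) = -24 (B(S) = 3*(-8) = -24)
f(169, 144) + B(150) = (3 + 144)/(11 + 169) - 24 = 147/180 - 24 = (1/180)*147 - 24 = 49/60 - 24 = -1391/60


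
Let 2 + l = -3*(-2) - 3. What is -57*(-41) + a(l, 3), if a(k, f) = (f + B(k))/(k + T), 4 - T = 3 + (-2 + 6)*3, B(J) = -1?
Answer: 11684/5 ≈ 2336.8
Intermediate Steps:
l = 1 (l = -2 + (-3*(-2) - 3) = -2 + (6 - 3) = -2 + 3 = 1)
T = -11 (T = 4 - (3 + (-2 + 6)*3) = 4 - (3 + 4*3) = 4 - (3 + 12) = 4 - 1*15 = 4 - 15 = -11)
a(k, f) = (-1 + f)/(-11 + k) (a(k, f) = (f - 1)/(k - 11) = (-1 + f)/(-11 + k))
-57*(-41) + a(l, 3) = -57*(-41) + (-1 + 3)/(-11 + 1) = 2337 + 2/(-10) = 2337 - ⅒*2 = 2337 - ⅕ = 11684/5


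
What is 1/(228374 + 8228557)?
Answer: 1/8456931 ≈ 1.1825e-7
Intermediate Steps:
1/(228374 + 8228557) = 1/8456931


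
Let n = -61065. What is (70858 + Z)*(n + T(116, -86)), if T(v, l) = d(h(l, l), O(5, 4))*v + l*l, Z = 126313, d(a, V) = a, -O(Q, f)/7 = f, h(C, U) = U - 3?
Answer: -12617563803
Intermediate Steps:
h(C, U) = -3 + U
O(Q, f) = -7*f
T(v, l) = l² + v*(-3 + l) (T(v, l) = (-3 + l)*v + l*l = v*(-3 + l) + l² = l² + v*(-3 + l))
(70858 + Z)*(n + T(116, -86)) = (70858 + 126313)*(-61065 + ((-86)² + 116*(-3 - 86))) = 197171*(-61065 + (7396 + 116*(-89))) = 197171*(-61065 + (7396 - 10324)) = 197171*(-61065 - 2928) = 197171*(-63993) = -12617563803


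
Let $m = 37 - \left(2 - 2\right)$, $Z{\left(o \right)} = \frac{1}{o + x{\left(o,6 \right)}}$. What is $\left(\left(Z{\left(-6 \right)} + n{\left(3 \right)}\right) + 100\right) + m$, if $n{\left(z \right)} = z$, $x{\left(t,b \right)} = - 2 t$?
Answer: $\frac{841}{6} \approx 140.17$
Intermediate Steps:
$Z{\left(o \right)} = - \frac{1}{o}$ ($Z{\left(o \right)} = \frac{1}{o - 2 o} = \frac{1}{\left(-1\right) o} = - \frac{1}{o}$)
$m = 37$ ($m = 37 - 0 = 37 + 0 = 37$)
$\left(\left(Z{\left(-6 \right)} + n{\left(3 \right)}\right) + 100\right) + m = \left(\left(- \frac{1}{-6} + 3\right) + 100\right) + 37 = \left(\left(\left(-1\right) \left(- \frac{1}{6}\right) + 3\right) + 100\right) + 37 = \left(\left(\frac{1}{6} + 3\right) + 100\right) + 37 = \left(\frac{19}{6} + 100\right) + 37 = \frac{619}{6} + 37 = \frac{841}{6}$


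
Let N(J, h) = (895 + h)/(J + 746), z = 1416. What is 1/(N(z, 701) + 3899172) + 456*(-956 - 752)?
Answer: -3282848782797959/4215005730 ≈ -7.7885e+5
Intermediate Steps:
N(J, h) = (895 + h)/(746 + J)
1/(N(z, 701) + 3899172) + 456*(-956 - 752) = 1/((895 + 701)/(746 + 1416) + 3899172) + 456*(-956 - 752) = 1/(1596/2162 + 3899172) + 456*(-1708) = 1/((1/2162)*1596 + 3899172) - 778848 = 1/(798/1081 + 3899172) - 778848 = 1/(4215005730/1081) - 778848 = 1081/4215005730 - 778848 = -3282848782797959/4215005730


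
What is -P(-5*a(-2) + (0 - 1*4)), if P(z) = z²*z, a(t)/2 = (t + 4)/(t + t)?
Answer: -1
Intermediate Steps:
a(t) = (4 + t)/t (a(t) = 2*((t + 4)/(t + t)) = 2*((4 + t)/((2*t))) = 2*((4 + t)*(1/(2*t))) = 2*((4 + t)/(2*t)) = (4 + t)/t)
P(z) = z³
-P(-5*a(-2) + (0 - 1*4)) = -(-5*(4 - 2)/(-2) + (0 - 1*4))³ = -(-(-5)*2/2 + (0 - 4))³ = -(-5*(-1) - 4)³ = -(5 - 4)³ = -1*1³ = -1*1 = -1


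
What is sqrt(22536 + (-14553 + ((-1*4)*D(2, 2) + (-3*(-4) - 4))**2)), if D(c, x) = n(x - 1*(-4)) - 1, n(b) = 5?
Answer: sqrt(8047) ≈ 89.705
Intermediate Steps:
D(c, x) = 4 (D(c, x) = 5 - 1 = 4)
sqrt(22536 + (-14553 + ((-1*4)*D(2, 2) + (-3*(-4) - 4))**2)) = sqrt(22536 + (-14553 + (-1*4*4 + (-3*(-4) - 4))**2)) = sqrt(22536 + (-14553 + (-4*4 + (12 - 4))**2)) = sqrt(22536 + (-14553 + (-16 + 8)**2)) = sqrt(22536 + (-14553 + (-8)**2)) = sqrt(22536 + (-14553 + 64)) = sqrt(22536 - 14489) = sqrt(8047)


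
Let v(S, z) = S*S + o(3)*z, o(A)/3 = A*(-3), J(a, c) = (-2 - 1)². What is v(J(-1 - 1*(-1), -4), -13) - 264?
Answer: 168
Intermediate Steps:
J(a, c) = 9 (J(a, c) = (-3)² = 9)
o(A) = -9*A (o(A) = 3*(A*(-3)) = 3*(-3*A) = -9*A)
v(S, z) = S² - 27*z (v(S, z) = S*S + (-9*3)*z = S² - 27*z)
v(J(-1 - 1*(-1), -4), -13) - 264 = (9² - 27*(-13)) - 264 = (81 + 351) - 264 = 432 - 264 = 168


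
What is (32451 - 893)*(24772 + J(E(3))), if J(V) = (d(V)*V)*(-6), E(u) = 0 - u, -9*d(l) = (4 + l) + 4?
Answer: 781439196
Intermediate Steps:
d(l) = -8/9 - l/9 (d(l) = -((4 + l) + 4)/9 = -(8 + l)/9 = -8/9 - l/9)
E(u) = -u
J(V) = -6*V*(-8/9 - V/9) (J(V) = ((-8/9 - V/9)*V)*(-6) = (V*(-8/9 - V/9))*(-6) = -6*V*(-8/9 - V/9))
(32451 - 893)*(24772 + J(E(3))) = (32451 - 893)*(24772 + 2*(-1*3)*(8 - 1*3)/3) = 31558*(24772 + (⅔)*(-3)*(8 - 3)) = 31558*(24772 + (⅔)*(-3)*5) = 31558*(24772 - 10) = 31558*24762 = 781439196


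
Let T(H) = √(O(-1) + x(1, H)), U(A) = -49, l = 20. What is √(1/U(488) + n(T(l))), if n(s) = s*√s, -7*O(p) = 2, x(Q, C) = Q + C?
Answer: √(-1 + 7*7^(¼)*145^(¾))/7 ≈ 3.1128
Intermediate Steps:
x(Q, C) = C + Q
O(p) = -2/7 (O(p) = -⅐*2 = -2/7)
T(H) = √(5/7 + H) (T(H) = √(-2/7 + (H + 1)) = √(-2/7 + (1 + H)) = √(5/7 + H))
n(s) = s^(3/2)
√(1/U(488) + n(T(l))) = √(1/(-49) + (√(35 + 49*20)/7)^(3/2)) = √(-1/49 + (√(35 + 980)/7)^(3/2)) = √(-1/49 + (√1015/7)^(3/2)) = √(-1/49 + 7^(¼)*145^(¾)/7)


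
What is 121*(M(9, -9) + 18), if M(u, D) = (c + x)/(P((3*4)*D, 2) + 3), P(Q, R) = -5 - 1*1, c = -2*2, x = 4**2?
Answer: 1694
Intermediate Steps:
x = 16
c = -4
P(Q, R) = -6 (P(Q, R) = -5 - 1 = -6)
M(u, D) = -4 (M(u, D) = (-4 + 16)/(-6 + 3) = 12/(-3) = 12*(-1/3) = -4)
121*(M(9, -9) + 18) = 121*(-4 + 18) = 121*14 = 1694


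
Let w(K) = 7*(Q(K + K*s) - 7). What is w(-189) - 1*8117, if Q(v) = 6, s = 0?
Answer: -8124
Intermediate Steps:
w(K) = -7 (w(K) = 7*(6 - 7) = 7*(-1) = -7)
w(-189) - 1*8117 = -7 - 1*8117 = -7 - 8117 = -8124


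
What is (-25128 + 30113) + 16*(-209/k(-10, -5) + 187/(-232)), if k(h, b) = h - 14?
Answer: 444695/87 ≈ 5111.4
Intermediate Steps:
k(h, b) = -14 + h
(-25128 + 30113) + 16*(-209/k(-10, -5) + 187/(-232)) = (-25128 + 30113) + 16*(-209/(-14 - 10) + 187/(-232)) = 4985 + 16*(-209/(-24) + 187*(-1/232)) = 4985 + 16*(-209*(-1/24) - 187/232) = 4985 + 16*(209/24 - 187/232) = 4985 + 16*(1375/174) = 4985 + 11000/87 = 444695/87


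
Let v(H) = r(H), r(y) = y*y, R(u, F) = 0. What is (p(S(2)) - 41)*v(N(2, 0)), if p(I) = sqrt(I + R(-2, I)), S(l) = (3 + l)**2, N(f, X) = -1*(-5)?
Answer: -900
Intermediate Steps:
N(f, X) = 5
r(y) = y**2
p(I) = sqrt(I) (p(I) = sqrt(I + 0) = sqrt(I))
v(H) = H**2
(p(S(2)) - 41)*v(N(2, 0)) = (sqrt((3 + 2)**2) - 41)*5**2 = (sqrt(5**2) - 41)*25 = (sqrt(25) - 41)*25 = (5 - 41)*25 = -36*25 = -900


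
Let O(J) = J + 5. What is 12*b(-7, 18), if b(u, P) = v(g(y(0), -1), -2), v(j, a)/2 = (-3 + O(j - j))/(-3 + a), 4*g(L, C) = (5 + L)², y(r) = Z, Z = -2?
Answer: -48/5 ≈ -9.6000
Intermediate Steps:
y(r) = -2
g(L, C) = (5 + L)²/4
O(J) = 5 + J
v(j, a) = 4/(-3 + a) (v(j, a) = 2*((-3 + (5 + (j - j)))/(-3 + a)) = 2*((-3 + (5 + 0))/(-3 + a)) = 2*((-3 + 5)/(-3 + a)) = 2*(2/(-3 + a)) = 4/(-3 + a))
b(u, P) = -⅘ (b(u, P) = 4/(-3 - 2) = 4/(-5) = 4*(-⅕) = -⅘)
12*b(-7, 18) = 12*(-⅘) = -48/5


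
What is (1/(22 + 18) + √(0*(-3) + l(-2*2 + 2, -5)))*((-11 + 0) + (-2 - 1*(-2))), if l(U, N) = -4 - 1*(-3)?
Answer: -11/40 - 11*I ≈ -0.275 - 11.0*I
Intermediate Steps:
l(U, N) = -1 (l(U, N) = -4 + 3 = -1)
(1/(22 + 18) + √(0*(-3) + l(-2*2 + 2, -5)))*((-11 + 0) + (-2 - 1*(-2))) = (1/(22 + 18) + √(0*(-3) - 1))*((-11 + 0) + (-2 - 1*(-2))) = (1/40 + √(0 - 1))*(-11 + (-2 + 2)) = (1/40 + √(-1))*(-11 + 0) = (1/40 + I)*(-11) = -11/40 - 11*I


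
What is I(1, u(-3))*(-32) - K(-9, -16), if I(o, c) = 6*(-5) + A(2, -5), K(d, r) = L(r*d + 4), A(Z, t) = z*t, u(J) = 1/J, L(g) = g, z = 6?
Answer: 1772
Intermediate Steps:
A(Z, t) = 6*t
K(d, r) = 4 + d*r (K(d, r) = r*d + 4 = d*r + 4 = 4 + d*r)
I(o, c) = -60 (I(o, c) = 6*(-5) + 6*(-5) = -30 - 30 = -60)
I(1, u(-3))*(-32) - K(-9, -16) = -60*(-32) - (4 - 9*(-16)) = 1920 - (4 + 144) = 1920 - 1*148 = 1920 - 148 = 1772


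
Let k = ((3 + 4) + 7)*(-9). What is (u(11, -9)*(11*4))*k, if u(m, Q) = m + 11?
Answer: -121968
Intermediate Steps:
u(m, Q) = 11 + m
k = -126 (k = (7 + 7)*(-9) = 14*(-9) = -126)
(u(11, -9)*(11*4))*k = ((11 + 11)*(11*4))*(-126) = (22*44)*(-126) = 968*(-126) = -121968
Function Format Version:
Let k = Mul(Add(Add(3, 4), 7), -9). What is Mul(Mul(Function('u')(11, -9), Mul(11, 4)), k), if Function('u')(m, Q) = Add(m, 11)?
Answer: -121968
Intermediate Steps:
Function('u')(m, Q) = Add(11, m)
k = -126 (k = Mul(Add(7, 7), -9) = Mul(14, -9) = -126)
Mul(Mul(Function('u')(11, -9), Mul(11, 4)), k) = Mul(Mul(Add(11, 11), Mul(11, 4)), -126) = Mul(Mul(22, 44), -126) = Mul(968, -126) = -121968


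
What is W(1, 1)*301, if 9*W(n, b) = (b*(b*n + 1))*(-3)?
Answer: -602/3 ≈ -200.67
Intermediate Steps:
W(n, b) = -b*(1 + b*n)/3 (W(n, b) = ((b*(b*n + 1))*(-3))/9 = ((b*(1 + b*n))*(-3))/9 = (-3*b*(1 + b*n))/9 = -b*(1 + b*n)/3)
W(1, 1)*301 = -⅓*1*(1 + 1*1)*301 = -⅓*1*(1 + 1)*301 = -⅓*1*2*301 = -⅔*301 = -602/3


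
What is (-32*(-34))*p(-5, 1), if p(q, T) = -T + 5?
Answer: 4352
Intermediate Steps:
p(q, T) = 5 - T
(-32*(-34))*p(-5, 1) = (-32*(-34))*(5 - 1*1) = 1088*(5 - 1) = 1088*4 = 4352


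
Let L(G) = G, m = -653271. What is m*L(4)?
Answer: -2613084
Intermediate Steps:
m*L(4) = -653271*4 = -2613084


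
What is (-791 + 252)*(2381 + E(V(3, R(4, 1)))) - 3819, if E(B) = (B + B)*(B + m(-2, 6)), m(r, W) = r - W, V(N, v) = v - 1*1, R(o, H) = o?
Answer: -1271008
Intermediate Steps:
V(N, v) = -1 + v (V(N, v) = v - 1 = -1 + v)
E(B) = 2*B*(-8 + B) (E(B) = (B + B)*(B + (-2 - 1*6)) = (2*B)*(B + (-2 - 6)) = (2*B)*(B - 8) = (2*B)*(-8 + B) = 2*B*(-8 + B))
(-791 + 252)*(2381 + E(V(3, R(4, 1)))) - 3819 = (-791 + 252)*(2381 + 2*(-1 + 4)*(-8 + (-1 + 4))) - 3819 = -539*(2381 + 2*3*(-8 + 3)) - 3819 = -539*(2381 + 2*3*(-5)) - 3819 = -539*(2381 - 30) - 3819 = -539*2351 - 3819 = -1267189 - 3819 = -1271008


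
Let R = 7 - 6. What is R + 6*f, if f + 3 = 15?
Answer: 73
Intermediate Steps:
f = 12 (f = -3 + 15 = 12)
R = 1
R + 6*f = 1 + 6*12 = 1 + 72 = 73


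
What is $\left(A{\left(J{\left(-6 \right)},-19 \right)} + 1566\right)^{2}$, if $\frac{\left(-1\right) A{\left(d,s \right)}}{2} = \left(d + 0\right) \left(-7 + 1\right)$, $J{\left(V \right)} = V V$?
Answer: $3992004$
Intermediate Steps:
$J{\left(V \right)} = V^{2}$
$A{\left(d,s \right)} = 12 d$ ($A{\left(d,s \right)} = - 2 \left(d + 0\right) \left(-7 + 1\right) = - 2 d \left(-6\right) = - 2 \left(- 6 d\right) = 12 d$)
$\left(A{\left(J{\left(-6 \right)},-19 \right)} + 1566\right)^{2} = \left(12 \left(-6\right)^{2} + 1566\right)^{2} = \left(12 \cdot 36 + 1566\right)^{2} = \left(432 + 1566\right)^{2} = 1998^{2} = 3992004$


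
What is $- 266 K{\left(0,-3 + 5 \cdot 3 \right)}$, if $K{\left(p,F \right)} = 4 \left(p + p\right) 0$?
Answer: $0$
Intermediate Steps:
$K{\left(p,F \right)} = 0$ ($K{\left(p,F \right)} = 4 \cdot 2 p 0 = 8 p 0 = 0$)
$- 266 K{\left(0,-3 + 5 \cdot 3 \right)} = \left(-266\right) 0 = 0$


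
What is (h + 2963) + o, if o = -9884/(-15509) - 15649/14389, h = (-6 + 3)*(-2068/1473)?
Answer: 325071236298586/109571069491 ≈ 2966.8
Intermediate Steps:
h = 2068/491 (h = -(-6204)/1473 = -3*(-2068/1473) = 2068/491 ≈ 4.2118)
o = -100479465/223159001 (o = -9884*(-1/15509) - 15649*1/14389 = 9884/15509 - 15649/14389 = -100479465/223159001 ≈ -0.45026)
(h + 2963) + o = (2068/491 + 2963) - 100479465/223159001 = 1456901/491 - 100479465/223159001 = 325071236298586/109571069491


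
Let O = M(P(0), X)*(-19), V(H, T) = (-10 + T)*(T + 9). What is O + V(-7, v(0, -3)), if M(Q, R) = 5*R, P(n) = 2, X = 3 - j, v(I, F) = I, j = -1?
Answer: -470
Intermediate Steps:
X = 4 (X = 3 - 1*(-1) = 3 + 1 = 4)
V(H, T) = (-10 + T)*(9 + T)
O = -380 (O = (5*4)*(-19) = 20*(-19) = -380)
O + V(-7, v(0, -3)) = -380 + (-90 + 0² - 1*0) = -380 + (-90 + 0 + 0) = -380 - 90 = -470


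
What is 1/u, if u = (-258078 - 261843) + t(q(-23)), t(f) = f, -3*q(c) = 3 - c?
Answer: -3/1559789 ≈ -1.9233e-6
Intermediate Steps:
q(c) = -1 + c/3 (q(c) = -(3 - c)/3 = -1 + c/3)
u = -1559789/3 (u = (-258078 - 261843) + (-1 + (⅓)*(-23)) = -519921 + (-1 - 23/3) = -519921 - 26/3 = -1559789/3 ≈ -5.1993e+5)
1/u = 1/(-1559789/3) = -3/1559789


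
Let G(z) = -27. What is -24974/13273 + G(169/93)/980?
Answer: -24832891/13007540 ≈ -1.9091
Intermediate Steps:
-24974/13273 + G(169/93)/980 = -24974/13273 - 27/980 = -24832891/13007540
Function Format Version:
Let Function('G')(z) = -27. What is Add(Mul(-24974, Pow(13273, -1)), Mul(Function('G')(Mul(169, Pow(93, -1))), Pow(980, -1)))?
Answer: Rational(-24832891, 13007540) ≈ -1.9091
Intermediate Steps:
Add(Mul(-24974, Pow(13273, -1)), Mul(Function('G')(Mul(169, Pow(93, -1))), Pow(980, -1))) = Add(Mul(-24974, Pow(13273, -1)), Mul(-27, Pow(980, -1))) = Add(Mul(-24974, Rational(1, 13273)), Mul(-27, Rational(1, 980))) = Add(Rational(-24974, 13273), Rational(-27, 980)) = Rational(-24832891, 13007540)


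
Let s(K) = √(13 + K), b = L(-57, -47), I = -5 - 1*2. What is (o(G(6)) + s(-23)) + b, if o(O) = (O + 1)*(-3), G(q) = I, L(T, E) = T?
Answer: -39 + I*√10 ≈ -39.0 + 3.1623*I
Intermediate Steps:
I = -7 (I = -5 - 2 = -7)
G(q) = -7
o(O) = -3 - 3*O (o(O) = (1 + O)*(-3) = -3 - 3*O)
b = -57
(o(G(6)) + s(-23)) + b = ((-3 - 3*(-7)) + √(13 - 23)) - 57 = ((-3 + 21) + √(-10)) - 57 = (18 + I*√10) - 57 = -39 + I*√10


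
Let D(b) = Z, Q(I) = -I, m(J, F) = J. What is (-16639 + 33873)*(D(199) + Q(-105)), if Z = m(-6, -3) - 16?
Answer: 1430422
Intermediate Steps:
Z = -22 (Z = -6 - 16 = -22)
D(b) = -22
(-16639 + 33873)*(D(199) + Q(-105)) = (-16639 + 33873)*(-22 - 1*(-105)) = 17234*(-22 + 105) = 17234*83 = 1430422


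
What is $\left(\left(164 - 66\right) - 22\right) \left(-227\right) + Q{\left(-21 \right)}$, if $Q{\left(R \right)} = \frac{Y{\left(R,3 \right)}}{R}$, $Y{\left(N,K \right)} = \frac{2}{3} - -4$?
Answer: $- \frac{155270}{9} \approx -17252.0$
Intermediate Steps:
$Y{\left(N,K \right)} = \frac{14}{3}$ ($Y{\left(N,K \right)} = 2 \cdot \frac{1}{3} + 4 = \frac{2}{3} + 4 = \frac{14}{3}$)
$Q{\left(R \right)} = \frac{14}{3 R}$
$\left(\left(164 - 66\right) - 22\right) \left(-227\right) + Q{\left(-21 \right)} = \left(\left(164 - 66\right) - 22\right) \left(-227\right) + \frac{14}{3 \left(-21\right)} = \left(98 - 22\right) \left(-227\right) + \frac{14}{3} \left(- \frac{1}{21}\right) = 76 \left(-227\right) - \frac{2}{9} = -17252 - \frac{2}{9} = - \frac{155270}{9}$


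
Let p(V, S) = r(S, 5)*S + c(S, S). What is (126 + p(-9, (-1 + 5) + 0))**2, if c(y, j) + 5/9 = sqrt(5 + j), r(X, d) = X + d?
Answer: 2190400/81 ≈ 27042.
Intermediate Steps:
c(y, j) = -5/9 + sqrt(5 + j)
p(V, S) = -5/9 + sqrt(5 + S) + S*(5 + S) (p(V, S) = (S + 5)*S + (-5/9 + sqrt(5 + S)) = (5 + S)*S + (-5/9 + sqrt(5 + S)) = S*(5 + S) + (-5/9 + sqrt(5 + S)) = -5/9 + sqrt(5 + S) + S*(5 + S))
(126 + p(-9, (-1 + 5) + 0))**2 = (126 + (-5/9 + sqrt(5 + ((-1 + 5) + 0)) + ((-1 + 5) + 0)*(5 + ((-1 + 5) + 0))))**2 = (126 + (-5/9 + sqrt(5 + (4 + 0)) + (4 + 0)*(5 + (4 + 0))))**2 = (126 + (-5/9 + sqrt(5 + 4) + 4*(5 + 4)))**2 = (126 + (-5/9 + sqrt(9) + 4*9))**2 = (126 + (-5/9 + 3 + 36))**2 = (126 + 346/9)**2 = (1480/9)**2 = 2190400/81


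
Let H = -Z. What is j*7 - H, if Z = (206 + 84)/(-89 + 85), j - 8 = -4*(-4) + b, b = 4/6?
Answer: 601/6 ≈ 100.17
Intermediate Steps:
b = ⅔ (b = 4*(⅙) = ⅔ ≈ 0.66667)
j = 74/3 (j = 8 + (-4*(-4) + ⅔) = 8 + (16 + ⅔) = 8 + 50/3 = 74/3 ≈ 24.667)
Z = -145/2 (Z = 290/(-4) = 290*(-¼) = -145/2 ≈ -72.500)
H = 145/2 (H = -1*(-145/2) = 145/2 ≈ 72.500)
j*7 - H = (74/3)*7 - 1*145/2 = 518/3 - 145/2 = 601/6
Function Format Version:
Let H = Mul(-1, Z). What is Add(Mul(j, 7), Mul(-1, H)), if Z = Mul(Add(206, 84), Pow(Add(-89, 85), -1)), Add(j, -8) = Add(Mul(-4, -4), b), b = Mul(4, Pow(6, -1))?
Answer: Rational(601, 6) ≈ 100.17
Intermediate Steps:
b = Rational(2, 3) (b = Mul(4, Rational(1, 6)) = Rational(2, 3) ≈ 0.66667)
j = Rational(74, 3) (j = Add(8, Add(Mul(-4, -4), Rational(2, 3))) = Add(8, Add(16, Rational(2, 3))) = Add(8, Rational(50, 3)) = Rational(74, 3) ≈ 24.667)
Z = Rational(-145, 2) (Z = Mul(290, Pow(-4, -1)) = Mul(290, Rational(-1, 4)) = Rational(-145, 2) ≈ -72.500)
H = Rational(145, 2) (H = Mul(-1, Rational(-145, 2)) = Rational(145, 2) ≈ 72.500)
Add(Mul(j, 7), Mul(-1, H)) = Add(Mul(Rational(74, 3), 7), Mul(-1, Rational(145, 2))) = Add(Rational(518, 3), Rational(-145, 2)) = Rational(601, 6)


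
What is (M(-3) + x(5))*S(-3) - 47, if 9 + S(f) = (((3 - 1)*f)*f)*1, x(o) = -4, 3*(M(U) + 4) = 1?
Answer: -116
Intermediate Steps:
M(U) = -11/3 (M(U) = -4 + (1/3)*1 = -4 + 1/3 = -11/3)
S(f) = -9 + 2*f**2 (S(f) = -9 + (((3 - 1)*f)*f)*1 = -9 + ((2*f)*f)*1 = -9 + (2*f**2)*1 = -9 + 2*f**2)
(M(-3) + x(5))*S(-3) - 47 = (-11/3 - 4)*(-9 + 2*(-3)**2) - 47 = -23*(-9 + 2*9)/3 - 47 = -23*(-9 + 18)/3 - 47 = -23/3*9 - 47 = -69 - 47 = -116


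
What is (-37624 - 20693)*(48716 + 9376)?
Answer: -3387751164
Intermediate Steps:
(-37624 - 20693)*(48716 + 9376) = -58317*58092 = -3387751164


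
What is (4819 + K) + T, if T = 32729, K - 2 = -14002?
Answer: 23548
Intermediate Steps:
K = -14000 (K = 2 - 14002 = -14000)
(4819 + K) + T = (4819 - 14000) + 32729 = -9181 + 32729 = 23548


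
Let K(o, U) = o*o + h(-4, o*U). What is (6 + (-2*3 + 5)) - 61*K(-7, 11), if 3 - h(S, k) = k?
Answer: -7864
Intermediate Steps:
h(S, k) = 3 - k
K(o, U) = 3 + o² - U*o (K(o, U) = o*o + (3 - o*U) = o² + (3 - U*o) = 3 + o² - U*o)
(6 + (-2*3 + 5)) - 61*K(-7, 11) = (6 + (-2*3 + 5)) - 61*(3 + (-7)² - 1*11*(-7)) = (6 + (-6 + 5)) - 61*(3 + 49 + 77) = (6 - 1) - 61*129 = 5 - 7869 = -7864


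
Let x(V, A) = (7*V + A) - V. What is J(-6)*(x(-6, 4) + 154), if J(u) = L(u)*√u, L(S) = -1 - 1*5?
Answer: -732*I*√6 ≈ -1793.0*I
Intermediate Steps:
L(S) = -6 (L(S) = -1 - 5 = -6)
J(u) = -6*√u
x(V, A) = A + 6*V (x(V, A) = (A + 7*V) - V = A + 6*V)
J(-6)*(x(-6, 4) + 154) = (-6*I*√6)*((4 + 6*(-6)) + 154) = (-6*I*√6)*((4 - 36) + 154) = (-6*I*√6)*(-32 + 154) = -6*I*√6*122 = -732*I*√6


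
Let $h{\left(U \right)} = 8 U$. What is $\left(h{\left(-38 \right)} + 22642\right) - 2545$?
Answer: $19793$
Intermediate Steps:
$\left(h{\left(-38 \right)} + 22642\right) - 2545 = \left(8 \left(-38\right) + 22642\right) - 2545 = \left(-304 + 22642\right) - 2545 = 22338 - 2545 = 19793$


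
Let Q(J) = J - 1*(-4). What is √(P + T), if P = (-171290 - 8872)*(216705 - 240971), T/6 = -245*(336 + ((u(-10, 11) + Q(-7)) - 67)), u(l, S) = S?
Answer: √4371403902 ≈ 66117.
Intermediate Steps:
Q(J) = 4 + J (Q(J) = J + 4 = 4 + J)
T = -407190 (T = 6*(-245*(336 + ((11 + (4 - 7)) - 67))) = 6*(-245*(336 + ((11 - 3) - 67))) = 6*(-245*(336 + (8 - 67))) = 6*(-245*(336 - 59)) = 6*(-245*277) = 6*(-67865) = -407190)
P = 4371811092 (P = -180162*(-24266) = 4371811092)
√(P + T) = √(4371811092 - 407190) = √4371403902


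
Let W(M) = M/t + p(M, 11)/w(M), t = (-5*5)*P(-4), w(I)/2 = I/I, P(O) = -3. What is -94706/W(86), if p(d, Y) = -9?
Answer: 14205900/503 ≈ 28242.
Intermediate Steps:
w(I) = 2 (w(I) = 2*(I/I) = 2*1 = 2)
t = 75 (t = -5*5*(-3) = -25*(-3) = 75)
W(M) = -9/2 + M/75 (W(M) = M/75 - 9/2 = -9/2 + M/75)
-94706/W(86) = -94706/(-9/2 + (1/75)*86) = -94706/(-9/2 + 86/75) = -94706/(-503/150) = -94706*(-150/503) = 14205900/503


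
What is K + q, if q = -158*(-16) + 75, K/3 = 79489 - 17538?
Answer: 188456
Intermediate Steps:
K = 185853 (K = 3*(79489 - 17538) = 3*61951 = 185853)
q = 2603 (q = 2528 + 75 = 2603)
K + q = 185853 + 2603 = 188456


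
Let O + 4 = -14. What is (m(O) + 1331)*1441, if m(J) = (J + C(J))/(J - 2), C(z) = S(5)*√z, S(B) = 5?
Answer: 19192679/10 - 4323*I*√2/4 ≈ 1.9193e+6 - 1528.4*I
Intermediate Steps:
O = -18 (O = -4 - 14 = -18)
C(z) = 5*√z
m(J) = (J + 5*√J)/(-2 + J) (m(J) = (J + 5*√J)/(J - 2) = (J + 5*√J)/(-2 + J))
(m(O) + 1331)*1441 = ((-18 + 5*√(-18))/(-2 - 18) + 1331)*1441 = ((-18 + 5*(3*I*√2))/(-20) + 1331)*1441 = (-(-18 + 15*I*√2)/20 + 1331)*1441 = ((9/10 - 3*I*√2/4) + 1331)*1441 = (13319/10 - 3*I*√2/4)*1441 = 19192679/10 - 4323*I*√2/4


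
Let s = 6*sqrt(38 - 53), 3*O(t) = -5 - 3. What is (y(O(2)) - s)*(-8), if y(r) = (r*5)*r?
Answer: -2560/9 + 48*I*sqrt(15) ≈ -284.44 + 185.9*I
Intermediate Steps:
O(t) = -8/3 (O(t) = (-5 - 3)/3 = (1/3)*(-8) = -8/3)
y(r) = 5*r**2 (y(r) = (5*r)*r = 5*r**2)
s = 6*I*sqrt(15) (s = 6*sqrt(-15) = 6*(I*sqrt(15)) = 6*I*sqrt(15) ≈ 23.238*I)
(y(O(2)) - s)*(-8) = (5*(-8/3)**2 - 6*I*sqrt(15))*(-8) = (5*(64/9) - 6*I*sqrt(15))*(-8) = (320/9 - 6*I*sqrt(15))*(-8) = -2560/9 + 48*I*sqrt(15)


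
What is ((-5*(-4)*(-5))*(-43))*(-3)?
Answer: -12900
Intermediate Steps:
((-5*(-4)*(-5))*(-43))*(-3) = ((20*(-5))*(-43))*(-3) = -100*(-43)*(-3) = 4300*(-3) = -12900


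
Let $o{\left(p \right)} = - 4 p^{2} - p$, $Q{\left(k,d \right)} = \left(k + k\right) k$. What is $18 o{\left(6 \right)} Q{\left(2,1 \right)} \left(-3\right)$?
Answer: $64800$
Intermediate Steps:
$Q{\left(k,d \right)} = 2 k^{2}$ ($Q{\left(k,d \right)} = 2 k k = 2 k^{2}$)
$o{\left(p \right)} = - p - 4 p^{2}$
$18 o{\left(6 \right)} Q{\left(2,1 \right)} \left(-3\right) = 18 \left(\left(-1\right) 6 \left(1 + 4 \cdot 6\right)\right) 2 \cdot 2^{2} \left(-3\right) = 18 \left(\left(-1\right) 6 \left(1 + 24\right)\right) 2 \cdot 4 \left(-3\right) = 18 \left(\left(-1\right) 6 \cdot 25\right) 8 \left(-3\right) = 18 \left(-150\right) \left(-24\right) = \left(-2700\right) \left(-24\right) = 64800$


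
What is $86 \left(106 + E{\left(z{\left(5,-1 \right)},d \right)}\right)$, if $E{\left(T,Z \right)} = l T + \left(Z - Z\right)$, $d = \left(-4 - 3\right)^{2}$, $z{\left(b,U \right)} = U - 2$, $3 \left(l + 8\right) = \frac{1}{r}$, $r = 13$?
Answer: $\frac{145254}{13} \approx 11173.0$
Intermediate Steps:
$l = - \frac{311}{39}$ ($l = -8 + \frac{1}{3 \cdot 13} = -8 + \frac{1}{3} \cdot \frac{1}{13} = -8 + \frac{1}{39} = - \frac{311}{39} \approx -7.9744$)
$z{\left(b,U \right)} = -2 + U$ ($z{\left(b,U \right)} = U - 2 = -2 + U$)
$d = 49$ ($d = \left(-7\right)^{2} = 49$)
$E{\left(T,Z \right)} = - \frac{311 T}{39}$ ($E{\left(T,Z \right)} = - \frac{311 T}{39} + \left(Z - Z\right) = - \frac{311 T}{39} + 0 = - \frac{311 T}{39}$)
$86 \left(106 + E{\left(z{\left(5,-1 \right)},d \right)}\right) = 86 \left(106 - \frac{311 \left(-2 - 1\right)}{39}\right) = 86 \left(106 - - \frac{311}{13}\right) = 86 \left(106 + \frac{311}{13}\right) = 86 \cdot \frac{1689}{13} = \frac{145254}{13}$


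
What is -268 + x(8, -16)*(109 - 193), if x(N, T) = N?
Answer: -940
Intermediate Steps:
-268 + x(8, -16)*(109 - 193) = -268 + 8*(109 - 193) = -268 + 8*(-84) = -268 - 672 = -940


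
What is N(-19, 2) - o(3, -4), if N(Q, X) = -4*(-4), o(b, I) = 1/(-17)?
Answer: 273/17 ≈ 16.059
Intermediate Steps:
o(b, I) = -1/17
N(Q, X) = 16
N(-19, 2) - o(3, -4) = 16 - 1*(-1/17) = 16 + 1/17 = 273/17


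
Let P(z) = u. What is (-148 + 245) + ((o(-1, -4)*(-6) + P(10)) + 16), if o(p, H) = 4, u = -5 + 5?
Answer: 89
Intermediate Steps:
u = 0
P(z) = 0
(-148 + 245) + ((o(-1, -4)*(-6) + P(10)) + 16) = (-148 + 245) + ((4*(-6) + 0) + 16) = 97 + ((-24 + 0) + 16) = 97 + (-24 + 16) = 97 - 8 = 89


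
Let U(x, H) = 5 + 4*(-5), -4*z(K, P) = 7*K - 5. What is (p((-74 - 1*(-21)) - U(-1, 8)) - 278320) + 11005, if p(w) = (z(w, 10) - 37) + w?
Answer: -1069289/4 ≈ -2.6732e+5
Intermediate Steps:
z(K, P) = 5/4 - 7*K/4 (z(K, P) = -(7*K - 5)/4 = -(-5 + 7*K)/4 = 5/4 - 7*K/4)
U(x, H) = -15 (U(x, H) = 5 - 20 = -15)
p(w) = -143/4 - 3*w/4 (p(w) = ((5/4 - 7*w/4) - 37) + w = (-143/4 - 7*w/4) + w = -143/4 - 3*w/4)
(p((-74 - 1*(-21)) - U(-1, 8)) - 278320) + 11005 = ((-143/4 - 3*((-74 - 1*(-21)) - 1*(-15))/4) - 278320) + 11005 = ((-143/4 - 3*((-74 + 21) + 15)/4) - 278320) + 11005 = ((-143/4 - 3*(-53 + 15)/4) - 278320) + 11005 = ((-143/4 - 3/4*(-38)) - 278320) + 11005 = ((-143/4 + 57/2) - 278320) + 11005 = (-29/4 - 278320) + 11005 = -1113309/4 + 11005 = -1069289/4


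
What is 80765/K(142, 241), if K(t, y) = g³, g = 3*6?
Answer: 80765/5832 ≈ 13.849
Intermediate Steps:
g = 18
K(t, y) = 5832 (K(t, y) = 18³ = 5832)
80765/K(142, 241) = 80765/5832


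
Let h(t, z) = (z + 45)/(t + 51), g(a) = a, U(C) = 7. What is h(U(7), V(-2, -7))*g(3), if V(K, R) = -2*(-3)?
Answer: 153/58 ≈ 2.6379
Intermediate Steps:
V(K, R) = 6
h(t, z) = (45 + z)/(51 + t)
h(U(7), V(-2, -7))*g(3) = ((45 + 6)/(51 + 7))*3 = (51/58)*3 = 153/58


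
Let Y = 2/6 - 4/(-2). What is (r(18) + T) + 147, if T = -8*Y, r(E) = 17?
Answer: 436/3 ≈ 145.33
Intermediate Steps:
Y = 7/3 (Y = 2*(1/6) - 4*(-1/2) = 1/3 + 2 = 7/3 ≈ 2.3333)
T = -56/3 (T = -8*7/3 = -56/3 ≈ -18.667)
(r(18) + T) + 147 = (17 - 56/3) + 147 = -5/3 + 147 = 436/3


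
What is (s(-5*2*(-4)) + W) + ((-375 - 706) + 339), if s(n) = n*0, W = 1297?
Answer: 555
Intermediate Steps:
s(n) = 0
(s(-5*2*(-4)) + W) + ((-375 - 706) + 339) = (0 + 1297) + ((-375 - 706) + 339) = 1297 + (-1081 + 339) = 1297 - 742 = 555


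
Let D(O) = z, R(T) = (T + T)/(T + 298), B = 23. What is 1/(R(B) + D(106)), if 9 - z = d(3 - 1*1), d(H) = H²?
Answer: 321/1651 ≈ 0.19443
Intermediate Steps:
z = 5 (z = 9 - (3 - 1*1)² = 9 - (3 - 1)² = 9 - 1*2² = 9 - 1*4 = 9 - 4 = 5)
R(T) = 2*T/(298 + T) (R(T) = (2*T)/(298 + T) = 2*T/(298 + T))
D(O) = 5
1/(R(B) + D(106)) = 1/(2*23/(298 + 23) + 5) = 1/(2*23/321 + 5) = 1/(2*23*(1/321) + 5) = 1/(46/321 + 5) = 1/(1651/321) = 321/1651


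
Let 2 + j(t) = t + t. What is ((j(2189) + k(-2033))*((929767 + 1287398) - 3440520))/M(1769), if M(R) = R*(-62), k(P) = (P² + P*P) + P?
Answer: 165825188655/1798 ≈ 9.2228e+7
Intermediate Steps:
k(P) = P + 2*P² (k(P) = (P² + P²) + P = 2*P² + P = P + 2*P²)
j(t) = -2 + 2*t (j(t) = -2 + (t + t) = -2 + 2*t)
M(R) = -62*R
((j(2189) + k(-2033))*((929767 + 1287398) - 3440520))/M(1769) = (((-2 + 2*2189) - 2033*(1 + 2*(-2033)))*((929767 + 1287398) - 3440520))/((-62*1769)) = (((-2 + 4378) - 2033*(1 - 4066))*(2217165 - 3440520))/(-109678) = ((4376 - 2033*(-4065))*(-1223355))*(-1/109678) = ((4376 + 8264145)*(-1223355))*(-1/109678) = (8268521*(-1223355))*(-1/109678) = -10115336507955*(-1/109678) = 165825188655/1798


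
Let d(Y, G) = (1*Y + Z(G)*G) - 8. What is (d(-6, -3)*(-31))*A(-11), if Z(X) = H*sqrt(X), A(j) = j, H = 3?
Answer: -4774 - 3069*I*sqrt(3) ≈ -4774.0 - 5315.7*I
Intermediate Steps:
Z(X) = 3*sqrt(X)
d(Y, G) = -8 + Y + 3*G**(3/2) (d(Y, G) = (1*Y + (3*sqrt(G))*G) - 8 = (Y + 3*G**(3/2)) - 8 = -8 + Y + 3*G**(3/2))
(d(-6, -3)*(-31))*A(-11) = ((-8 - 6 + 3*(-3)**(3/2))*(-31))*(-11) = ((-8 - 6 + 3*(-3*I*sqrt(3)))*(-31))*(-11) = ((-8 - 6 - 9*I*sqrt(3))*(-31))*(-11) = ((-14 - 9*I*sqrt(3))*(-31))*(-11) = (434 + 279*I*sqrt(3))*(-11) = -4774 - 3069*I*sqrt(3)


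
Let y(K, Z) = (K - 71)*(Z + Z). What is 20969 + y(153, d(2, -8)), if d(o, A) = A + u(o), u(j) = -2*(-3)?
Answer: 20641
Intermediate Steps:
u(j) = 6
d(o, A) = 6 + A (d(o, A) = A + 6 = 6 + A)
y(K, Z) = 2*Z*(-71 + K) (y(K, Z) = (-71 + K)*(2*Z) = 2*Z*(-71 + K))
20969 + y(153, d(2, -8)) = 20969 + 2*(6 - 8)*(-71 + 153) = 20969 + 2*(-2)*82 = 20969 - 328 = 20641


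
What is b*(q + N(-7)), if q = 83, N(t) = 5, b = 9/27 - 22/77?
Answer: 88/21 ≈ 4.1905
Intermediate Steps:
b = 1/21 (b = 9*(1/27) - 22*1/77 = ⅓ - 2/7 = 1/21 ≈ 0.047619)
b*(q + N(-7)) = (83 + 5)/21 = (1/21)*88 = 88/21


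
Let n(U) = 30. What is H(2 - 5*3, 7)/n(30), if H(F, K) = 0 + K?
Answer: 7/30 ≈ 0.23333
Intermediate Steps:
H(F, K) = K
H(2 - 5*3, 7)/n(30) = 7/30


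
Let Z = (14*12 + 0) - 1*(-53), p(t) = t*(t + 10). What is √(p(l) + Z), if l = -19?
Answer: 14*√2 ≈ 19.799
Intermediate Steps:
p(t) = t*(10 + t)
Z = 221 (Z = (168 + 0) + 53 = 168 + 53 = 221)
√(p(l) + Z) = √(-19*(10 - 19) + 221) = √(-19*(-9) + 221) = √(171 + 221) = √392 = 14*√2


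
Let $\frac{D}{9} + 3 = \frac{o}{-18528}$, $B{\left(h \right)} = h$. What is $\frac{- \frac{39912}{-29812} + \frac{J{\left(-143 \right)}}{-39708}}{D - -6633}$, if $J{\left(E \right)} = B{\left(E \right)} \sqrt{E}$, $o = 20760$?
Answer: $\frac{2567672}{12650342097} + \frac{27599 i \sqrt{143}}{50548750569} \approx 0.00020297 + 6.5291 \cdot 10^{-6} i$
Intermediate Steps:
$D = - \frac{28629}{772}$ ($D = -27 + 9 \frac{20760}{-18528} = -27 + 9 \cdot 20760 \left(- \frac{1}{18528}\right) = -27 + 9 \left(- \frac{865}{772}\right) = -27 - \frac{7785}{772} = - \frac{28629}{772} \approx -37.084$)
$J{\left(E \right)} = E^{\frac{3}{2}}$ ($J{\left(E \right)} = E \sqrt{E} = E^{\frac{3}{2}}$)
$\frac{- \frac{39912}{-29812} + \frac{J{\left(-143 \right)}}{-39708}}{D - -6633} = \frac{- \frac{39912}{-29812} + \frac{\left(-143\right)^{\frac{3}{2}}}{-39708}}{- \frac{28629}{772} - -6633} = \frac{\left(-39912\right) \left(- \frac{1}{29812}\right) + - 143 i \sqrt{143} \left(- \frac{1}{39708}\right)}{- \frac{28629}{772} + 6633} = \frac{\frac{9978}{7453} + \frac{143 i \sqrt{143}}{39708}}{\frac{5092047}{772}} = \left(\frac{9978}{7453} + \frac{143 i \sqrt{143}}{39708}\right) \frac{772}{5092047} = \frac{2567672}{12650342097} + \frac{27599 i \sqrt{143}}{50548750569}$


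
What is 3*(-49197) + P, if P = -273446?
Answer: -421037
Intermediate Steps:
3*(-49197) + P = 3*(-49197) - 273446 = -147591 - 273446 = -421037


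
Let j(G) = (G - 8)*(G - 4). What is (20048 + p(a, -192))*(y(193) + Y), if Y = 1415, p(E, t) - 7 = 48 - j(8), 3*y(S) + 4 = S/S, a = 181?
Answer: 28425642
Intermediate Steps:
j(G) = (-8 + G)*(-4 + G)
y(S) = -1 (y(S) = -4/3 + (S/S)/3 = -4/3 + (1/3)*1 = -4/3 + 1/3 = -1)
p(E, t) = 55 (p(E, t) = 7 + (48 - (32 + 8**2 - 12*8)) = 7 + (48 - (32 + 64 - 96)) = 7 + (48 - 1*0) = 7 + (48 + 0) = 7 + 48 = 55)
(20048 + p(a, -192))*(y(193) + Y) = (20048 + 55)*(-1 + 1415) = 20103*1414 = 28425642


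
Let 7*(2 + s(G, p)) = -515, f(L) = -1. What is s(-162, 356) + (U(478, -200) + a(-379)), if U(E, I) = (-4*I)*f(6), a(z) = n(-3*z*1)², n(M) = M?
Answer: 9043254/7 ≈ 1.2919e+6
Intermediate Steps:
s(G, p) = -529/7 (s(G, p) = -2 + (⅐)*(-515) = -2 - 515/7 = -529/7)
a(z) = 9*z² (a(z) = (-3*z*1)² = (-3*z)² = 9*z²)
U(E, I) = 4*I (U(E, I) = -4*I*(-1) = 4*I)
s(-162, 356) + (U(478, -200) + a(-379)) = -529/7 + (4*(-200) + 9*(-379)²) = -529/7 + (-800 + 9*143641) = -529/7 + (-800 + 1292769) = -529/7 + 1291969 = 9043254/7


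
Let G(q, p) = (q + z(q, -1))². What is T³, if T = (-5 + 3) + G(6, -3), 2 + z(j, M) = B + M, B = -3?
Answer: -8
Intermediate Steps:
z(j, M) = -5 + M (z(j, M) = -2 + (-3 + M) = -5 + M)
G(q, p) = (-6 + q)² (G(q, p) = (q + (-5 - 1))² = (q - 6)² = (-6 + q)²)
T = -2 (T = (-5 + 3) + (-6 + 6)² = -2 + 0² = -2 + 0 = -2)
T³ = (-2)³ = -8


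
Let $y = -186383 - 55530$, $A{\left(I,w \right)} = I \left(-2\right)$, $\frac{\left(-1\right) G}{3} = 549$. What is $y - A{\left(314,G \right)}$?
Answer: $-241285$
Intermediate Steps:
$G = -1647$ ($G = \left(-3\right) 549 = -1647$)
$A{\left(I,w \right)} = - 2 I$
$y = -241913$
$y - A{\left(314,G \right)} = -241913 - \left(-2\right) 314 = -241913 - -628 = -241913 + 628 = -241285$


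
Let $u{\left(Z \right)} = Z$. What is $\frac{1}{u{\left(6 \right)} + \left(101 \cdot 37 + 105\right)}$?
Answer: $\frac{1}{3848} \approx 0.00025988$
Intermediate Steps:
$\frac{1}{u{\left(6 \right)} + \left(101 \cdot 37 + 105\right)} = \frac{1}{6 + \left(101 \cdot 37 + 105\right)} = \frac{1}{6 + \left(3737 + 105\right)} = \frac{1}{6 + 3842} = \frac{1}{3848}$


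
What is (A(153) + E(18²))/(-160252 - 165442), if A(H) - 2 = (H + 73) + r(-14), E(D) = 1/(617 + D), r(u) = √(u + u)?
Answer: -214549/306478054 - I*√7/162847 ≈ -0.00070005 - 1.6247e-5*I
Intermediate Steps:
r(u) = √2*√u (r(u) = √(2*u) = √2*√u)
A(H) = 75 + H + 2*I*√7 (A(H) = 2 + ((H + 73) + √2*√(-14)) = 2 + ((73 + H) + √2*(I*√14)) = 2 + ((73 + H) + 2*I*√7) = 2 + (73 + H + 2*I*√7) = 75 + H + 2*I*√7)
(A(153) + E(18²))/(-160252 - 165442) = ((75 + 153 + 2*I*√7) + 1/(617 + 18²))/(-160252 - 165442) = ((228 + 2*I*√7) + 1/(617 + 324))/(-325694) = ((228 + 2*I*√7) + 1/941)*(-1/325694) = (214549/941 + 2*I*√7)*(-1/325694) = -214549/306478054 - I*√7/162847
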